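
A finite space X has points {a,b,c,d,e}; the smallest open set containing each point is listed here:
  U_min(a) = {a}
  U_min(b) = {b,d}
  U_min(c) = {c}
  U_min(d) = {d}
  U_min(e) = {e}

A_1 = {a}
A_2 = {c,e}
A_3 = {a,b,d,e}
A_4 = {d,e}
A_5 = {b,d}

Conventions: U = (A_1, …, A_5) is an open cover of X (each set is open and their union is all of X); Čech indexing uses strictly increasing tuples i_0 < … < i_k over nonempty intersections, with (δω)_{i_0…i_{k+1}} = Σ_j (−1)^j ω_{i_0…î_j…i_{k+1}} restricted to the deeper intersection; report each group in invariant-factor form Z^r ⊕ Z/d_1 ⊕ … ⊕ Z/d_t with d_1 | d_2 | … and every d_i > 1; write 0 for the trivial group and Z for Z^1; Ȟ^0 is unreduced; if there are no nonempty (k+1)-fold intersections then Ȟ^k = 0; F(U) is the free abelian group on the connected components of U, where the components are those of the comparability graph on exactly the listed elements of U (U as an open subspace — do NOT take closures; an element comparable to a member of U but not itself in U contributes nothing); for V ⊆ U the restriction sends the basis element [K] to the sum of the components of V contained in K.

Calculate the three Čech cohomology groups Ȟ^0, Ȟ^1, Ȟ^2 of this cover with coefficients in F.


nerve of the cover:
  A13={a} A23={e} A24={e} A34={d,e} A35={b,d} A45={d}
  A234={e} A345={d}
components per intersection:
  A1: {a}
  A2: {c} {e}
  A3: {a} {b,d} {e}
  A4: {d} {e}
  A5: {b,d}
  A13: {a}
  A23: {e}
  A24: {e}
  A34: {d} {e}
  A35: {b,d}
  A45: {d}
  A234: {e}
  A345: {d}
C dims 9,7,2; δ0: rk 5, SNF 1^5; δ1: rk 2, SNF 1^2
Ȟ^0 = (9 − 5) − 0 = 4, so Ȟ^0 ≅ Z^4
Ȟ^1 = (7 − 2) − 5 = 0, so Ȟ^1 ≅ 0
Ȟ^2 = (2 − 0) − 2 = 0, so Ȟ^2 ≅ 0

Ȟ^0 = Z^4,  Ȟ^1 = 0,  Ȟ^2 = 0


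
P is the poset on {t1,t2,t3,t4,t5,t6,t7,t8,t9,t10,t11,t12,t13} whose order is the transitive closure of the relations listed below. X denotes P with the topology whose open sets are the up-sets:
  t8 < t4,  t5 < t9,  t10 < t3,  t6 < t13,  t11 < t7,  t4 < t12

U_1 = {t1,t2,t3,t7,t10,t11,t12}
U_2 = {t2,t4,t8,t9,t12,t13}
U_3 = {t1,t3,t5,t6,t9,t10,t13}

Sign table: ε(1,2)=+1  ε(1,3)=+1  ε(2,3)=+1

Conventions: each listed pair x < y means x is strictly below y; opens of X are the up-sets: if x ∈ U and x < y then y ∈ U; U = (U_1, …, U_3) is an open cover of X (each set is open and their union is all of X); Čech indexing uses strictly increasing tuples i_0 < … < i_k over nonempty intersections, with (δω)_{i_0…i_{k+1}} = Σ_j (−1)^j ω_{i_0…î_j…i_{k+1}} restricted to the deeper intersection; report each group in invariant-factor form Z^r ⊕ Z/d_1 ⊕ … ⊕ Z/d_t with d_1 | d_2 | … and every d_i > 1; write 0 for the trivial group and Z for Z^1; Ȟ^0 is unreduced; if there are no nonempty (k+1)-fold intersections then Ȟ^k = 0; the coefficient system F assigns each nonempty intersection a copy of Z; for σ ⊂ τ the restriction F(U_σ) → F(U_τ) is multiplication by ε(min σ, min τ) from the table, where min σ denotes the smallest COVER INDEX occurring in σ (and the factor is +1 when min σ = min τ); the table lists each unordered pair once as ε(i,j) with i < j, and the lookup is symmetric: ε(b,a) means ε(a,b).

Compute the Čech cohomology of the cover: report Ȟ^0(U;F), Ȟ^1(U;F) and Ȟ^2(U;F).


nerve of the cover:
  U12={t2,t12} U13={t1,t3,t10} U23={t9,t13}
C dims 3,3; δ0: rk 2, SNF 1^2
Ȟ^0 = (3 − 2) − 0 = 1, so Ȟ^0 ≅ Z
Ȟ^1 = (3 − 0) − 2 = 1, so Ȟ^1 ≅ Z
Ȟ^2 = (0 − 0) − 0 = 0, so Ȟ^2 ≅ 0

Ȟ^0(U;F) ≅ Z, Ȟ^1(U;F) ≅ Z, Ȟ^2(U;F) ≅ 0


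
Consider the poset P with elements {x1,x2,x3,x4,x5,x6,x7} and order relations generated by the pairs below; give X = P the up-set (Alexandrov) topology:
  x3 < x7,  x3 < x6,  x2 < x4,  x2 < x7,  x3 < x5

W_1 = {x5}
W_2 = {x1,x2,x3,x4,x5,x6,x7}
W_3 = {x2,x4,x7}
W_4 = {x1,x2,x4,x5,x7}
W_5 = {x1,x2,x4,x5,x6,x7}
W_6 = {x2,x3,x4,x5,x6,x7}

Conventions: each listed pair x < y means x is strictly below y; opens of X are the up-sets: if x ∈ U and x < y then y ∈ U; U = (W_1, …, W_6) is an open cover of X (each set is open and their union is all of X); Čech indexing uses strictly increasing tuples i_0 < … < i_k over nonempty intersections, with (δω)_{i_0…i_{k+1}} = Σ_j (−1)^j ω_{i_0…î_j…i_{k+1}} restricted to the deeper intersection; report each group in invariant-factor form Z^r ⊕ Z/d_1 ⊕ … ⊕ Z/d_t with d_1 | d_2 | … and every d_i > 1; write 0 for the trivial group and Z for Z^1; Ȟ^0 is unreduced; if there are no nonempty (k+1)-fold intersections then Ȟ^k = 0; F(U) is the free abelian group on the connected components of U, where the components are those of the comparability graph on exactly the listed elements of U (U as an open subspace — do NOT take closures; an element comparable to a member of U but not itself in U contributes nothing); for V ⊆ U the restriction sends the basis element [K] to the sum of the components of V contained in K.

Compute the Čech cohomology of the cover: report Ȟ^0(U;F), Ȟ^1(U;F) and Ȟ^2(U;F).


Ȟ^0(U;F) ≅ Z^2,  Ȟ^1(U;F) ≅ 0,  Ȟ^2(U;F) ≅ 0

nerve of the cover:
  W12={x5} W14={x5} W15={x5} W16={x5} W23={x2,x4,x7} W24={x1,x2,x4,x5,x7} W25={x1,x2,x4,x5,x6,x7} W26={x2,x3,x4,x5,x6,x7} W34={x2,x4,x7} W35={x2,x4,x7} W36={x2,x4,x7} W45={x1,x2,x4,x5,x7} W46={x2,x4,x5,x7} W56={x2,x4,x5,x6,x7}
  W124={x5} W125={x5} W126={x5} W145={x5} W146={x5} W156={x5} W234={x2,x4,x7} W235={x2,x4,x7} W236={x2,x4,x7} W245={x1,x2,x4,x5,x7} W246={x2,x4,x5,x7} W256={x2,x4,x5,x6,x7} W345={x2,x4,x7} W346={x2,x4,x7} W356={x2,x4,x7} W456={x2,x4,x5,x7}
  W1245={x5} W1246={x5} W1256={x5} W1456={x5} W2345={x2,x4,x7} W2346={x2,x4,x7} W2356={x2,x4,x7} W2456={x2,x4,x5,x7} W3456={x2,x4,x7}
  W12456={x5} W23456={x2,x4,x7}
components per intersection:
  W1: {x5}
  W2: {x1} {x2,x3,x4,x5,x6,x7}
  W3: {x2,x4,x7}
  W4: {x1} {x2,x4,x7} {x5}
  W5: {x1} {x2,x4,x7} {x5} {x6}
  W6: {x2,x3,x4,x5,x6,x7}
  W12: {x5}
  W14: {x5}
  W15: {x5}
  W16: {x5}
  W23: {x2,x4,x7}
  W24: {x1} {x2,x4,x7} {x5}
  W25: {x1} {x2,x4,x7} {x5} {x6}
  W26: {x2,x3,x4,x5,x6,x7}
  W34: {x2,x4,x7}
  W35: {x2,x4,x7}
  W36: {x2,x4,x7}
  W45: {x1} {x2,x4,x7} {x5}
  W46: {x2,x4,x7} {x5}
  W56: {x2,x4,x7} {x5} {x6}
  W124: {x5}
  W125: {x5}
  W126: {x5}
  W145: {x5}
  W146: {x5}
  W156: {x5}
  W234: {x2,x4,x7}
  W235: {x2,x4,x7}
  W236: {x2,x4,x7}
  W245: {x1} {x2,x4,x7} {x5}
  W246: {x2,x4,x7} {x5}
  W256: {x2,x4,x7} {x5} {x6}
  W345: {x2,x4,x7}
  W346: {x2,x4,x7}
  W356: {x2,x4,x7}
  W456: {x2,x4,x7} {x5}
  W1245: {x5}
  W1246: {x5}
  W1256: {x5}
  W1456: {x5}
  W2345: {x2,x4,x7}
  W2346: {x2,x4,x7}
  W2356: {x2,x4,x7}
  W2456: {x2,x4,x7} {x5}
  W3456: {x2,x4,x7}
  W12456: {x5}
  W23456: {x2,x4,x7}
C dims 12,24,22,10; δ0: rk 10, SNF 1^10; δ1: rk 14, SNF 1^14; δ2: rk 8, SNF 1^8
Ȟ^0 = (12 − 10) − 0 = 2, so Ȟ^0 ≅ Z^2
Ȟ^1 = (24 − 14) − 10 = 0, so Ȟ^1 ≅ 0
Ȟ^2 = (22 − 8) − 14 = 0, so Ȟ^2 ≅ 0


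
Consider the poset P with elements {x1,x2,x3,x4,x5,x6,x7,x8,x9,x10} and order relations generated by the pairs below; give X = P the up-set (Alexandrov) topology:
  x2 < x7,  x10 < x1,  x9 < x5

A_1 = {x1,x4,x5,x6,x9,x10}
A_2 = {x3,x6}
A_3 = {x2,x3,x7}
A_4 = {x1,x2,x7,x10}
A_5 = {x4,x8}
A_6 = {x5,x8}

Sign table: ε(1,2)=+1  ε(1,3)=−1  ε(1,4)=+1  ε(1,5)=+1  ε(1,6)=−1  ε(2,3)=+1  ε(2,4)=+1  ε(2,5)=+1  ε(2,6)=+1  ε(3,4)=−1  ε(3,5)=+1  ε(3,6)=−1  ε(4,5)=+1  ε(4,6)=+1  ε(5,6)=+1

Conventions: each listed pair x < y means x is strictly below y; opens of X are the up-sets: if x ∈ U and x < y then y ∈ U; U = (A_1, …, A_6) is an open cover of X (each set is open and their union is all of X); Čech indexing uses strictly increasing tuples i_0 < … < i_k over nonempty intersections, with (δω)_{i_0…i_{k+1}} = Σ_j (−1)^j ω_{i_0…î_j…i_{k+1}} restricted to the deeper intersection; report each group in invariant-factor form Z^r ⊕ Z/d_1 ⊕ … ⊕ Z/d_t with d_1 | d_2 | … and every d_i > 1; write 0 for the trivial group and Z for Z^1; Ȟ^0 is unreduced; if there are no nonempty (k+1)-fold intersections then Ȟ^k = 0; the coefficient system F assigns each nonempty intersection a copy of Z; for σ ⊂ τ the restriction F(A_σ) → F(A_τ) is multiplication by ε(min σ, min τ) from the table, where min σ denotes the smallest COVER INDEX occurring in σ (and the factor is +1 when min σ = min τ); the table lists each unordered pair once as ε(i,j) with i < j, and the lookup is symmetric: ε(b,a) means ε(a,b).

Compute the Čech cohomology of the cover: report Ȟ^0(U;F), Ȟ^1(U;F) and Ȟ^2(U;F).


Ȟ^0 ≅ 0, Ȟ^1 ≅ Z ⊕ Z/2 and Ȟ^2 ≅ 0

intersection data:
  A12={x6} A14={x1,x10} A15={x4} A16={x5} A23={x3} A34={x2,x7} A56={x8}
C dims 6,7; δ0: rk 6, SNF 1^5·2
Ȟ^0 = (6 − 6) − 0 = 0, so Ȟ^0 ≅ 0
Ȟ^1 = (7 − 0) − 6 = 1 plus torsion [2], so Ȟ^1 ≅ Z ⊕ Z/2
Ȟ^2 = (0 − 0) − 0 = 0, so Ȟ^2 ≅ 0


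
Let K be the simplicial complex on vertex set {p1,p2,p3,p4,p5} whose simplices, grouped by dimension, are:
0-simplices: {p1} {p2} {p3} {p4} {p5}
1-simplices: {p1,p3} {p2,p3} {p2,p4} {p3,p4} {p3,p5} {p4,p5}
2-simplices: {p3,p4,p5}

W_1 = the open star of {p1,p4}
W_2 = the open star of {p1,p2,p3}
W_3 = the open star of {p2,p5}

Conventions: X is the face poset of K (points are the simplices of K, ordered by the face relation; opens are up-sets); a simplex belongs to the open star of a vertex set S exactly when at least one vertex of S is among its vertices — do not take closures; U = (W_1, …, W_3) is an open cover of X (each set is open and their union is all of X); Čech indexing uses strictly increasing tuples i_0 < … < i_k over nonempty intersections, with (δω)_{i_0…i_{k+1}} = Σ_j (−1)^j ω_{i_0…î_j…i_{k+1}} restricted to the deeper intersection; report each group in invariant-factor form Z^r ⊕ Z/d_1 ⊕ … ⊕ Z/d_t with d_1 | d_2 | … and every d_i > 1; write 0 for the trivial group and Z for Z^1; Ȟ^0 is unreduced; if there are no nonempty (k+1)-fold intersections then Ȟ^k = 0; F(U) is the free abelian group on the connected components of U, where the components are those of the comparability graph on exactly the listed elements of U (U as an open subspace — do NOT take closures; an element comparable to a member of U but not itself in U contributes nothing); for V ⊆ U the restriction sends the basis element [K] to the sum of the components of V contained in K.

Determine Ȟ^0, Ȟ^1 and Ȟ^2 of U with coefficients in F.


Ȟ^0 = Z, Ȟ^1 = Z and Ȟ^2 = 0

cover nerve:
  W1={{p1},{p4},{p1,p3},{p2,p4},{p3,p4},{p4,p5},{p3,p4,p5}} W2={{p1},{p2},{p3},{p1,p3},{p2,p3},{p2,p4},{p3,p4},{p3,p5},{p3,p4,p5}} W3={{p2},{p5},{p2,p3},{p2,p4},{p3,p5},{p4,p5},{p3,p4,p5}}
  W12={{p1},{p1,p3},{p2,p4},{p3,p4},{p3,p4,p5}} W13={{p2,p4},{p4,p5},{p3,p4,p5}} W23={{p2},{p2,p3},{p2,p4},{p3,p5},{p3,p4,p5}}
  W123={{p2,p4},{p3,p4,p5}}
components per intersection:
  W1: {{p1},{p1,p3}} {{p4},{p2,p4},{p3,p4},{p4,p5},{p3,p4,p5}}
  W2: {{p1},{p2},{p3},{p1,p3},{p2,p3},{p2,p4},{p3,p4},{p3,p5},{p3,p4,p5}}
  W3: {{p2},{p2,p3},{p2,p4}} {{p5},{p3,p5},{p4,p5},{p3,p4,p5}}
  W12: {{p1},{p1,p3}} {{p2,p4}} {{p3,p4},{p3,p4,p5}}
  W13: {{p2,p4}} {{p4,p5},{p3,p4,p5}}
  W23: {{p2},{p2,p3},{p2,p4}} {{p3,p5},{p3,p4,p5}}
  W123: {{p2,p4}} {{p3,p4,p5}}
C dims 5,7,2; δ0: rk 4, SNF 1^4; δ1: rk 2, SNF 1^2
Ȟ^0: (5−4)−0=1 ⇒ Z
Ȟ^1: (7−2)−4=1 ⇒ Z
Ȟ^2: (2−0)−2=0 ⇒ 0


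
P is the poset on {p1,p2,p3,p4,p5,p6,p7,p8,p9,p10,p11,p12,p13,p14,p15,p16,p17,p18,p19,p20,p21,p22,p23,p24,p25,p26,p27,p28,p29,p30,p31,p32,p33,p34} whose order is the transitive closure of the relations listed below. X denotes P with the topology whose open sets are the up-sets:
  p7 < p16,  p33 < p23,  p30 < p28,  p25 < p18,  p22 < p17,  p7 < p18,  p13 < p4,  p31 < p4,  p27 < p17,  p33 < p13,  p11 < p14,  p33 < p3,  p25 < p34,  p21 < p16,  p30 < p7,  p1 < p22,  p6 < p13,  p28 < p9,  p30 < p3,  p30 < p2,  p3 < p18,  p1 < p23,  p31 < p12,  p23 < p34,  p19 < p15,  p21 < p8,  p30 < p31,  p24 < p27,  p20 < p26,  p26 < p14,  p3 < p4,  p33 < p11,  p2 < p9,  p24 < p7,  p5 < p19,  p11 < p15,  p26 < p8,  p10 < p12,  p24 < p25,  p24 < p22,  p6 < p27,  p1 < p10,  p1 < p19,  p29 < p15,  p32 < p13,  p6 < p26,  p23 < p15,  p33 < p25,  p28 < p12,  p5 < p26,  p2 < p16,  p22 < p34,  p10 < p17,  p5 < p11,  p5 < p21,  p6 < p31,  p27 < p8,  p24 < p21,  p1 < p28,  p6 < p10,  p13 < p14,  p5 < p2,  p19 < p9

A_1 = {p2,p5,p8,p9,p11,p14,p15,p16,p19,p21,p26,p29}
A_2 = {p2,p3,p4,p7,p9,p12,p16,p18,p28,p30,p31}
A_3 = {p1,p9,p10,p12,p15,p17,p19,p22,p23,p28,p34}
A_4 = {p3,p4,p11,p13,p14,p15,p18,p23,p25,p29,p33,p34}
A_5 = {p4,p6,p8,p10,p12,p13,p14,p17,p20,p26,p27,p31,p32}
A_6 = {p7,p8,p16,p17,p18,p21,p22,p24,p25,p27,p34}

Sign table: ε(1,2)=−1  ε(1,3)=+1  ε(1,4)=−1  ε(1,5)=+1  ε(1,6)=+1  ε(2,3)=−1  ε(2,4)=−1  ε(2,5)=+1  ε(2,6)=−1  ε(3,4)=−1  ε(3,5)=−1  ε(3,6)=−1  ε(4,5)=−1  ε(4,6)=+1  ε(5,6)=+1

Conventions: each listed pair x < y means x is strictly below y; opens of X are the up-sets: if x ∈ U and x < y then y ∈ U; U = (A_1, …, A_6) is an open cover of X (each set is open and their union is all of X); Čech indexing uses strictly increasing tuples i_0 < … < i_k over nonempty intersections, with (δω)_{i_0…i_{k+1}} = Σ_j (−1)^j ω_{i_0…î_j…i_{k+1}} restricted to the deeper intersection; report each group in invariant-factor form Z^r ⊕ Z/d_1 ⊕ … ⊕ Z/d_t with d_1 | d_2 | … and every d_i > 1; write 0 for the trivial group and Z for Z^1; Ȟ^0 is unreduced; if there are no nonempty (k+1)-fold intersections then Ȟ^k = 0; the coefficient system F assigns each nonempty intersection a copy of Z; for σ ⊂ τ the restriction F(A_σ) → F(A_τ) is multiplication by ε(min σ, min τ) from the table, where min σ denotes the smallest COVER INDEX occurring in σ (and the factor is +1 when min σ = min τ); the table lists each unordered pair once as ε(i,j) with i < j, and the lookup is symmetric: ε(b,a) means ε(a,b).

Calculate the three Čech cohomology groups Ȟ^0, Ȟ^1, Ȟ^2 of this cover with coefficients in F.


nerve simplices:
  A12={p2,p9,p16} A13={p9,p15,p19} A14={p11,p14,p15,p29} A15={p8,p14,p26} A16={p8,p16,p21} A23={p9,p12,p28} A24={p3,p4,p18} A25={p4,p12,p31} A26={p7,p16,p18} A34={p15,p23,p34} A35={p10,p12,p17} A36={p17,p22,p34} A45={p4,p13,p14} A46={p18,p25,p34} A56={p8,p17,p27}
  A123={p9} A126={p16} A134={p15} A145={p14} A156={p8} A235={p12} A245={p4} A246={p18} A346={p34} A356={p17}
C dims 6,15,10; δ0: rk 6, SNF 1^5·2; δ1: rk 9, SNF 1^9
degree 0: 6−6−0 = 0 → Ȟ^0 ≅ 0
degree 1: 15−9−6 = 0 plus torsion [2] → Ȟ^1 ≅ Z/2
degree 2: 10−0−9 = 1 → Ȟ^2 ≅ Z

Ȟ^0 = 0; Ȟ^1 = Z/2; Ȟ^2 = Z


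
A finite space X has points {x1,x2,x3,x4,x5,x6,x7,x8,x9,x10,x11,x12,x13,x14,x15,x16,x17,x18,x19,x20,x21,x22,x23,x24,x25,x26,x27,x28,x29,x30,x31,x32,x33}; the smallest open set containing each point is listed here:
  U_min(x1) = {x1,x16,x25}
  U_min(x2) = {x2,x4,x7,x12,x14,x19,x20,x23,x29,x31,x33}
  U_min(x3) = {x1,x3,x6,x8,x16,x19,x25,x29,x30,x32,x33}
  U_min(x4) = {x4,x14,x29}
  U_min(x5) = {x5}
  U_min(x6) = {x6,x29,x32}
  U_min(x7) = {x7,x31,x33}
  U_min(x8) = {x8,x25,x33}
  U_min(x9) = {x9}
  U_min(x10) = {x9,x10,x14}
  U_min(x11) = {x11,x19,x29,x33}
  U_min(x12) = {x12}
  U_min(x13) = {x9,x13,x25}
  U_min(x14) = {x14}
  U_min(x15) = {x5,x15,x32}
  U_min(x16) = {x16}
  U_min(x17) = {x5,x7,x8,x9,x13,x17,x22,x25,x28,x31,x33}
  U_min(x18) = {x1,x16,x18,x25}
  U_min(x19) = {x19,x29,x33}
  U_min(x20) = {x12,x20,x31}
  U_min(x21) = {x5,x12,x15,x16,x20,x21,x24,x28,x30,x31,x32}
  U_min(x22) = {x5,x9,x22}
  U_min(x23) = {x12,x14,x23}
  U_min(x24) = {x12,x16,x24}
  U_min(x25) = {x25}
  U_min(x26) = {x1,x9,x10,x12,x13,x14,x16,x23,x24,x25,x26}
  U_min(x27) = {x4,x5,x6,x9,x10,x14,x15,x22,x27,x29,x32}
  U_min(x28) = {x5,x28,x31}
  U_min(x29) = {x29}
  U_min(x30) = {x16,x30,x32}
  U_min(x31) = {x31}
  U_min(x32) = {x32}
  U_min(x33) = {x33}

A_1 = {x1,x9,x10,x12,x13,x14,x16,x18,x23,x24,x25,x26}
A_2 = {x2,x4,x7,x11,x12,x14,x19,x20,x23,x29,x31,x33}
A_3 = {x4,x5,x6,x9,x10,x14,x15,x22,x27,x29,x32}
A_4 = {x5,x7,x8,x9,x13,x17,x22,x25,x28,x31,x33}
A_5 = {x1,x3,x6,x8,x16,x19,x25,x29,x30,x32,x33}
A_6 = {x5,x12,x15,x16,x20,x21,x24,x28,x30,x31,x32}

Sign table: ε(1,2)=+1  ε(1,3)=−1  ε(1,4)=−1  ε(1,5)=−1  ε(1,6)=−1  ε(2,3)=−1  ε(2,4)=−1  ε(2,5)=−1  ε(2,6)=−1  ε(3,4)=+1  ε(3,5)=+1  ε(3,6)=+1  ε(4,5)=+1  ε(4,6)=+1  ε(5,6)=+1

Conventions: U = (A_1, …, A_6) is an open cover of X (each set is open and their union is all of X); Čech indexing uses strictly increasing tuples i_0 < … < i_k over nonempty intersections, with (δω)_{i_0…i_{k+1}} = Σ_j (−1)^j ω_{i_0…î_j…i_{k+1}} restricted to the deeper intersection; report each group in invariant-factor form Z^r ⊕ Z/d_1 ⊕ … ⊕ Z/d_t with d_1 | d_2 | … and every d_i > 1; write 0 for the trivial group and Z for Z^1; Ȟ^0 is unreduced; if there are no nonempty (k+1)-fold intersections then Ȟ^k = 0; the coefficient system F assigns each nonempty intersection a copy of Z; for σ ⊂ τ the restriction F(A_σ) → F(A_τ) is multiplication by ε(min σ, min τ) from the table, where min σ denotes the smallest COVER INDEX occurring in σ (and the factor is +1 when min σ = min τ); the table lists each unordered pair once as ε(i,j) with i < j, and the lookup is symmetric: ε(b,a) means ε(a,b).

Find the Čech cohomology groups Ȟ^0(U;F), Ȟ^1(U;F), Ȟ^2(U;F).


nonempty overlaps:
  A12={x12,x14,x23} A13={x9,x10,x14} A14={x9,x13,x25} A15={x1,x16,x25} A16={x12,x16,x24} A23={x4,x14,x29} A24={x7,x31,x33} A25={x19,x29,x33} A26={x12,x20,x31} A34={x5,x9,x22} A35={x6,x29,x32} A36={x5,x15,x32} A45={x8,x25,x33} A46={x5,x28,x31} A56={x16,x30,x32}
  A123={x14} A126={x12} A134={x9} A145={x25} A156={x16} A235={x29} A245={x33} A246={x31} A346={x5} A356={x32}
C dims 6,15,10; δ0: rk 5, SNF 1^5; δ1: rk 10, SNF 1^9·2
degree 0: 6−5−0 = 1 → Ȟ^0 ≅ Z
degree 1: 15−10−5 = 0 → Ȟ^1 ≅ 0
degree 2: 10−0−10 = 0 plus torsion [2] → Ȟ^2 ≅ Z/2

Ȟ^0 ≅ Z,  Ȟ^1 ≅ 0,  Ȟ^2 ≅ Z/2


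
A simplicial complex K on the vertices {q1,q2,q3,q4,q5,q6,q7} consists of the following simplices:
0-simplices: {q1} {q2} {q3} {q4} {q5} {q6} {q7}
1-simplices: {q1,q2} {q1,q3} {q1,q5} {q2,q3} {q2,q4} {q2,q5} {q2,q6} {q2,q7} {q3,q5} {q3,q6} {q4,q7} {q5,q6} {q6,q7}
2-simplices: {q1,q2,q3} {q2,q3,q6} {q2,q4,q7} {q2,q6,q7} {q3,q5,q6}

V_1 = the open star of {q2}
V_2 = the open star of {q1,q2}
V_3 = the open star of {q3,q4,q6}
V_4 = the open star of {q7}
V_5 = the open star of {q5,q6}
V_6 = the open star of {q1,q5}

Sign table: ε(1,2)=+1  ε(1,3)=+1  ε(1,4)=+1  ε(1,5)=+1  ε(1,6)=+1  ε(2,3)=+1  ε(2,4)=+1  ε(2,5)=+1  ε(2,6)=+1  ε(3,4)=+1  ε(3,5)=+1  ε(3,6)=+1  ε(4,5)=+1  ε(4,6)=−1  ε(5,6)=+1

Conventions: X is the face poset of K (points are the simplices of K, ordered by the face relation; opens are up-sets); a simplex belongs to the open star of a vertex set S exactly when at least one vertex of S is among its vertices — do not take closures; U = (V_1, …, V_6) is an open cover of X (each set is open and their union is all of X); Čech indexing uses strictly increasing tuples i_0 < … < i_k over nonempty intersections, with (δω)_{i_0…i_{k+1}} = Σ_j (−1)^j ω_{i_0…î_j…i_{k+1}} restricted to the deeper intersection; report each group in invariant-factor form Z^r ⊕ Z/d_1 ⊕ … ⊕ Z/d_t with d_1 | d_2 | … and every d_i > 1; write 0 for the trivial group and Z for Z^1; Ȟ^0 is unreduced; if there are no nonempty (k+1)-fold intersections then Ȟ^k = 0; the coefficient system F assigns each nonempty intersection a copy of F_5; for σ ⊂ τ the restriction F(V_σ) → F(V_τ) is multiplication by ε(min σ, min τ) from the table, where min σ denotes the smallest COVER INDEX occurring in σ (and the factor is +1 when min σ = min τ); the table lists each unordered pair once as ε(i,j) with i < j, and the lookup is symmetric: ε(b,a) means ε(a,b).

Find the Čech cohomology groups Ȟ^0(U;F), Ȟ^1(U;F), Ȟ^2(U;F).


Ȟ^0(U;F) ≅ Z/5,  Ȟ^1(U;F) ≅ 0,  Ȟ^2(U;F) ≅ Z/5

cover nerve:
  V1={{q2},{q1,q2},{q2,q3},{q2,q4},{q2,q5},{q2,q6},{q2,q7},{q1,q2,q3},{q2,q3,q6},{q2,q4,q7},{q2,q6,q7}} V2={{q1},{q2},{q1,q2},{q1,q3},{q1,q5},{q2,q3},{q2,q4},{q2,q5},{q2,q6},{q2,q7},{q1,q2,q3},{q2,q3,q6},{q2,q4,q7},{q2,q6,q7}} V3={{q3},{q4},{q6},{q1,q3},{q2,q3},{q2,q4},{q2,q6},{q3,q5},{q3,q6},{q4,q7},{q5,q6},{q6,q7},{q1,q2,q3},{q2,q3,q6},{q2,q4,q7},{q2,q6,q7},{q3,q5,q6}} V4={{q7},{q2,q7},{q4,q7},{q6,q7},{q2,q4,q7},{q2,q6,q7}} V5={{q5},{q6},{q1,q5},{q2,q5},{q2,q6},{q3,q5},{q3,q6},{q5,q6},{q6,q7},{q2,q3,q6},{q2,q6,q7},{q3,q5,q6}} V6={{q1},{q5},{q1,q2},{q1,q3},{q1,q5},{q2,q5},{q3,q5},{q5,q6},{q1,q2,q3},{q3,q5,q6}}
  V12={{q2},{q1,q2},{q2,q3},{q2,q4},{q2,q5},{q2,q6},{q2,q7},{q1,q2,q3},{q2,q3,q6},{q2,q4,q7},{q2,q6,q7}} V13={{q2,q3},{q2,q4},{q2,q6},{q1,q2,q3},{q2,q3,q6},{q2,q4,q7},{q2,q6,q7}} V14={{q2,q7},{q2,q4,q7},{q2,q6,q7}} V15={{q2,q5},{q2,q6},{q2,q3,q6},{q2,q6,q7}} V16={{q1,q2},{q2,q5},{q1,q2,q3}} V23={{q1,q3},{q2,q3},{q2,q4},{q2,q6},{q1,q2,q3},{q2,q3,q6},{q2,q4,q7},{q2,q6,q7}} V24={{q2,q7},{q2,q4,q7},{q2,q6,q7}} V25={{q1,q5},{q2,q5},{q2,q6},{q2,q3,q6},{q2,q6,q7}} V26={{q1},{q1,q2},{q1,q3},{q1,q5},{q2,q5},{q1,q2,q3}} V34={{q4,q7},{q6,q7},{q2,q4,q7},{q2,q6,q7}} V35={{q6},{q2,q6},{q3,q5},{q3,q6},{q5,q6},{q6,q7},{q2,q3,q6},{q2,q6,q7},{q3,q5,q6}} V36={{q1,q3},{q3,q5},{q5,q6},{q1,q2,q3},{q3,q5,q6}} V45={{q6,q7},{q2,q6,q7}} V56={{q5},{q1,q5},{q2,q5},{q3,q5},{q5,q6},{q3,q5,q6}}
  V123={{q2,q3},{q2,q4},{q2,q6},{q1,q2,q3},{q2,q3,q6},{q2,q4,q7},{q2,q6,q7}} V124={{q2,q7},{q2,q4,q7},{q2,q6,q7}} V125={{q2,q5},{q2,q6},{q2,q3,q6},{q2,q6,q7}} V126={{q1,q2},{q2,q5},{q1,q2,q3}} V134={{q2,q4,q7},{q2,q6,q7}} V135={{q2,q6},{q2,q3,q6},{q2,q6,q7}} V136={{q1,q2,q3}} V145={{q2,q6,q7}} V156={{q2,q5}} V234={{q2,q4,q7},{q2,q6,q7}} V235={{q2,q6},{q2,q3,q6},{q2,q6,q7}} V236={{q1,q3},{q1,q2,q3}} V245={{q2,q6,q7}} V256={{q1,q5},{q2,q5}} V345={{q6,q7},{q2,q6,q7}} V356={{q3,q5},{q5,q6},{q3,q5,q6}}
  V1234={{q2,q4,q7},{q2,q6,q7}} V1235={{q2,q6},{q2,q3,q6},{q2,q6,q7}} V1236={{q1,q2,q3}} V1245={{q2,q6,q7}} V1256={{q2,q5}} V1345={{q2,q6,q7}} V2345={{q2,q6,q7}}
  V12345={{q2,q6,q7}}
C dims 6,14,16,7; δ0: rk_F5 5; δ1: rk_F5 9; δ2: rk_F5 6
Ȟ^0: (6−5)−0=1 ⇒ Z/5
Ȟ^1: (14−9)−5=0 ⇒ 0
Ȟ^2: (16−6)−9=1 ⇒ Z/5


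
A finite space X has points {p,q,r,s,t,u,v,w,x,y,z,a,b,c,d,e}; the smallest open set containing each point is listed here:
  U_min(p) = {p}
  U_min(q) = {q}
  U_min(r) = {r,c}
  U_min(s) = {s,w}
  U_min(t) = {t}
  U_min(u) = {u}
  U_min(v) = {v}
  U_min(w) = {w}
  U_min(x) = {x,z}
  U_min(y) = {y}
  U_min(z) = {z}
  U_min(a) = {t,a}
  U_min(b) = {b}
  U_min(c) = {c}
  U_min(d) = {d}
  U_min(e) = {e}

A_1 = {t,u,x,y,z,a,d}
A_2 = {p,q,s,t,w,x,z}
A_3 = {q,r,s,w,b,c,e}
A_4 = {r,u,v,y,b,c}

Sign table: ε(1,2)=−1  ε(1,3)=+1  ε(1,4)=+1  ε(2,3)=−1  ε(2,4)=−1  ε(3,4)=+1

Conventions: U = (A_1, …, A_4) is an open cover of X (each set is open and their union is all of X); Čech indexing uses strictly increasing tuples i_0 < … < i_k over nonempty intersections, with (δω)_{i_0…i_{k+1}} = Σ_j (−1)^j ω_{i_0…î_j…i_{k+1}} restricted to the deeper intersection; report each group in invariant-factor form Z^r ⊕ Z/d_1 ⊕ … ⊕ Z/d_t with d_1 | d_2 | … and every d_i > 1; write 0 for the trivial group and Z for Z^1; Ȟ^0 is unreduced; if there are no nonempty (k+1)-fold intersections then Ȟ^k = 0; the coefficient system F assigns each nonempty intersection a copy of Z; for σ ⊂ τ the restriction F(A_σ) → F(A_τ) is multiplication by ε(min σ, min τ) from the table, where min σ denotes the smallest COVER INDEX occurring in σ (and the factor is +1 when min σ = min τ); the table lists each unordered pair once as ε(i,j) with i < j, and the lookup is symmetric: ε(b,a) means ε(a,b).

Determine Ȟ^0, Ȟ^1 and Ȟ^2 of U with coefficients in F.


nonempty overlaps:
  A12={t,x,z} A14={u,y} A23={q,s,w} A34={r,b,c}
C dims 4,4; δ0: rk 3, SNF 1^3
degree 0: 4−3−0 = 1 → Ȟ^0 ≅ Z
degree 1: 4−0−3 = 1 → Ȟ^1 ≅ Z
degree 2: 0−0−0 = 0 → Ȟ^2 ≅ 0

Ȟ^0 = Z,  Ȟ^1 = Z,  Ȟ^2 = 0


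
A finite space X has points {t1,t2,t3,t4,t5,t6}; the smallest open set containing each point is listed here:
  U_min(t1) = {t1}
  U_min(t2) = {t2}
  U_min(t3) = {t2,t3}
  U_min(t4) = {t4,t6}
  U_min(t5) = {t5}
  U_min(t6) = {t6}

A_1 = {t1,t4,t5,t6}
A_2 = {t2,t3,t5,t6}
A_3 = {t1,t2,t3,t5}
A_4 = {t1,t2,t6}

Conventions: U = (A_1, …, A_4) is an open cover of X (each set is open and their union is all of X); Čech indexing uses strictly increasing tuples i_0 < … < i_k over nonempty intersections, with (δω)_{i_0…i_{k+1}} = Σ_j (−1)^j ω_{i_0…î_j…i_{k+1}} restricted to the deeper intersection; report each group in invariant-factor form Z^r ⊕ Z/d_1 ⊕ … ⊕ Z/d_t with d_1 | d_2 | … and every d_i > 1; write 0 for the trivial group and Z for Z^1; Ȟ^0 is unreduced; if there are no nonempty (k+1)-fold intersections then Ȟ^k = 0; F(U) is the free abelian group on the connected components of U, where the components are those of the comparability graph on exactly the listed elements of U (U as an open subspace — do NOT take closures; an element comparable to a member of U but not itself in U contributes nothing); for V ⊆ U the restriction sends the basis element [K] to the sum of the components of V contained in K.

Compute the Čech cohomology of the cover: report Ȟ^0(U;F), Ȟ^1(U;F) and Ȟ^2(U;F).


Ȟ^0 = Z^4,  Ȟ^1 = 0,  Ȟ^2 = 0

intersection data:
  A12={t5,t6} A13={t1,t5} A14={t1,t6} A23={t2,t3,t5} A24={t2,t6} A34={t1,t2}
  A123={t5} A124={t6} A134={t1} A234={t2}
components per intersection:
  A1: {t1} {t4,t6} {t5}
  A2: {t2,t3} {t5} {t6}
  A3: {t1} {t2,t3} {t5}
  A4: {t1} {t2} {t6}
  A12: {t5} {t6}
  A13: {t1} {t5}
  A14: {t1} {t6}
  A23: {t2,t3} {t5}
  A24: {t2} {t6}
  A34: {t1} {t2}
  A123: {t5}
  A124: {t6}
  A134: {t1}
  A234: {t2}
C dims 12,12,4; δ0: rk 8, SNF 1^8; δ1: rk 4, SNF 1^4
Ȟ^0 = (12 − 8) − 0 = 4, so Ȟ^0 ≅ Z^4
Ȟ^1 = (12 − 4) − 8 = 0, so Ȟ^1 ≅ 0
Ȟ^2 = (4 − 0) − 4 = 0, so Ȟ^2 ≅ 0


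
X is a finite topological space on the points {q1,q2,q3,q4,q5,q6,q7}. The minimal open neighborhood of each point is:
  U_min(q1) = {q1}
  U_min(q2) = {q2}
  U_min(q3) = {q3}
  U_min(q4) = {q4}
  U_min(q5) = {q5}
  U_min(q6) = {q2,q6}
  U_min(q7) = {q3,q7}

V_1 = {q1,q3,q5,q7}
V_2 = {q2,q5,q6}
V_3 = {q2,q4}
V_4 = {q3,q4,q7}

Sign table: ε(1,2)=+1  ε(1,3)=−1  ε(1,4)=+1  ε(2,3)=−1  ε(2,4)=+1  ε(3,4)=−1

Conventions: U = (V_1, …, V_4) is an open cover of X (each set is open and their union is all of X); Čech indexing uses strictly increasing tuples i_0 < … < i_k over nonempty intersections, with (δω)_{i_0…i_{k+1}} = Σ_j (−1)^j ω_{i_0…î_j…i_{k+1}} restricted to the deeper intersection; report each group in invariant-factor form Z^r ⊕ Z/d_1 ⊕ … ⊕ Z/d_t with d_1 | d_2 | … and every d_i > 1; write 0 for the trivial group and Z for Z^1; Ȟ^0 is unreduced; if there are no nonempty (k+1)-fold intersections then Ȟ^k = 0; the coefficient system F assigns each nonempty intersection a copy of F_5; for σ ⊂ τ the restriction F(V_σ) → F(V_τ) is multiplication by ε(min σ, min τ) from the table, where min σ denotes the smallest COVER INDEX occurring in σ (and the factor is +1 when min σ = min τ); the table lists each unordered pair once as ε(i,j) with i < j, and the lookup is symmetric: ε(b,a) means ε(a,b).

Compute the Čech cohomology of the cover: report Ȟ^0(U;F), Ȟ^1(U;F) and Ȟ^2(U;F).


cover nerve:
  V12={q5} V14={q3,q7} V23={q2} V34={q4}
C dims 4,4; δ0: rk_F5 3
Ȟ^0: (4−3)−0=1 ⇒ Z/5
Ȟ^1: (4−0)−3=1 ⇒ Z/5
Ȟ^2: (0−0)−0=0 ⇒ 0

Ȟ^0(U;F) ≅ Z/5,  Ȟ^1(U;F) ≅ Z/5,  Ȟ^2(U;F) ≅ 0


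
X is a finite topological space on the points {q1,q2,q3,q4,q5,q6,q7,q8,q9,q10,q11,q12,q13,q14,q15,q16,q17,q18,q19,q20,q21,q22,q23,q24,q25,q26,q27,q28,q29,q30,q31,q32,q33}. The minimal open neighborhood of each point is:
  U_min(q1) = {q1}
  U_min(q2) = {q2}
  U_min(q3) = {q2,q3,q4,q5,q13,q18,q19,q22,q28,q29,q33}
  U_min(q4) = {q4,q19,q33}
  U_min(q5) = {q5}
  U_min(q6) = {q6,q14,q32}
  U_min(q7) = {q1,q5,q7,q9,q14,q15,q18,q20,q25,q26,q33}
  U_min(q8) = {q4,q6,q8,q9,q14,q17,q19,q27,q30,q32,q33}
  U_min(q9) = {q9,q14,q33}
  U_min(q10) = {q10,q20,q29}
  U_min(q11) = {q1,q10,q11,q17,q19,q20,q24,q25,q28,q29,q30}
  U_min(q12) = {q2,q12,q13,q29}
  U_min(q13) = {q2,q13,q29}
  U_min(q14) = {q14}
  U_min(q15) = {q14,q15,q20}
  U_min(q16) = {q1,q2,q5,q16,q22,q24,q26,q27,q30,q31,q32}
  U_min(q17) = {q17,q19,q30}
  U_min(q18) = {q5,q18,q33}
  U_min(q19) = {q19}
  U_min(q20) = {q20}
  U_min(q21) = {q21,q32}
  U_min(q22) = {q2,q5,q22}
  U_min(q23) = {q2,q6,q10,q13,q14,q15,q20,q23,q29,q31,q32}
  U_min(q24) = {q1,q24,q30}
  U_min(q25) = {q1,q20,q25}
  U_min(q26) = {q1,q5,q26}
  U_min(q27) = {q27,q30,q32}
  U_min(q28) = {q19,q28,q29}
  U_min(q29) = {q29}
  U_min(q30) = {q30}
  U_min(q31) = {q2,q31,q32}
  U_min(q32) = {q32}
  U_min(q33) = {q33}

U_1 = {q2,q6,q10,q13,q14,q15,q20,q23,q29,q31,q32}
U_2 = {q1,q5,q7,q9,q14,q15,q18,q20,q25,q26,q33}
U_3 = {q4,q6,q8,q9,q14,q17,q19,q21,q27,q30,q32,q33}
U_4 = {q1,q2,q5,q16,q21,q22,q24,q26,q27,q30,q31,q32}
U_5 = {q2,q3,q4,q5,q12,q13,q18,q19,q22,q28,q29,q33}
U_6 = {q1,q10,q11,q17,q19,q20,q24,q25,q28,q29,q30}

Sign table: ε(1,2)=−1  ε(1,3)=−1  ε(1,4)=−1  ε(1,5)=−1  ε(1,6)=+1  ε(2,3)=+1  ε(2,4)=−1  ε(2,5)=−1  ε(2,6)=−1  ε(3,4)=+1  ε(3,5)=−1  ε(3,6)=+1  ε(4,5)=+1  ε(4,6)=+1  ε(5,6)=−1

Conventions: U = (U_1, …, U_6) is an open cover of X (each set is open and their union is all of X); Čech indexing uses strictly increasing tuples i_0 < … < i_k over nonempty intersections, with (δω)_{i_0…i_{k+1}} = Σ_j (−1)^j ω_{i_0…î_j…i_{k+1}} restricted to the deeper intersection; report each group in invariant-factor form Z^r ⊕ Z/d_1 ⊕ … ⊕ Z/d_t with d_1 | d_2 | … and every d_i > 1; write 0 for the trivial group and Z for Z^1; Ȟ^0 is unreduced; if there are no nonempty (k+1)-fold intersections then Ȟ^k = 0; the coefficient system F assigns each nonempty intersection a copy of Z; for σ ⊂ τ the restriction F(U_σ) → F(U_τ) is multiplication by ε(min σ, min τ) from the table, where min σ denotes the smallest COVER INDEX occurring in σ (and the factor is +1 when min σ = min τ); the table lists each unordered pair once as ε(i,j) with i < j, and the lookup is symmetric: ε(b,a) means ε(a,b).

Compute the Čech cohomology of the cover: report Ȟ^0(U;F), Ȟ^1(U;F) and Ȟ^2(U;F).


Ȟ^0 = 0, Ȟ^1 = Z/2 and Ȟ^2 = Z

cover nerve:
  U12={q14,q15,q20} U13={q6,q14,q32} U14={q2,q31,q32} U15={q2,q13,q29} U16={q10,q20,q29} U23={q9,q14,q33} U24={q1,q5,q26} U25={q5,q18,q33} U26={q1,q20,q25} U34={q21,q27,q30,q32} U35={q4,q19,q33} U36={q17,q19,q30} U45={q2,q5,q22} U46={q1,q24,q30} U56={q19,q28,q29}
  U123={q14} U126={q20} U134={q32} U145={q2} U156={q29} U235={q33} U245={q5} U246={q1} U346={q30} U356={q19}
C dims 6,15,10; δ0: rk 6, SNF 1^5·2; δ1: rk 9, SNF 1^9
Ȟ^0: (6−6)−0=0 ⇒ 0
Ȟ^1: (15−9)−6=0 plus torsion [2] ⇒ Z/2
Ȟ^2: (10−0)−9=1 ⇒ Z


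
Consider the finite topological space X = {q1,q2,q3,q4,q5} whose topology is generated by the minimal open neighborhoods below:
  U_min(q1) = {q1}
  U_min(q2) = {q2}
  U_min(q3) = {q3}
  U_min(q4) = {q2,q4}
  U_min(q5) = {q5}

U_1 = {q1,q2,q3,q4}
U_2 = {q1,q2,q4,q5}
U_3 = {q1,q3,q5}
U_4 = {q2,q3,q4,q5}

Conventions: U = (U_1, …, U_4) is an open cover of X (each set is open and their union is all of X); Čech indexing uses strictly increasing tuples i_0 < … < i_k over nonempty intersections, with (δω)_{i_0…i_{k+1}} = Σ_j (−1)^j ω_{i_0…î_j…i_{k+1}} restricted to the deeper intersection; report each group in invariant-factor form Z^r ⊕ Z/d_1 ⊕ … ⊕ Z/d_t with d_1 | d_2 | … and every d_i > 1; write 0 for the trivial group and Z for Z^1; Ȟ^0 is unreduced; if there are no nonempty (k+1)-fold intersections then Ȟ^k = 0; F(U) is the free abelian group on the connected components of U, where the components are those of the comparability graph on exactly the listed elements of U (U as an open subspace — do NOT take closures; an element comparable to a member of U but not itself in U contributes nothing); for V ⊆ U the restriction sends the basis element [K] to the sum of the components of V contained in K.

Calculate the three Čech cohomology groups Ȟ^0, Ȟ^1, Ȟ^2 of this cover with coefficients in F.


Ȟ^0(U;F) ≅ Z^4, Ȟ^1(U;F) ≅ 0, Ȟ^2(U;F) ≅ 0

nonempty intersections:
  U12={q1,q2,q4} U13={q1,q3} U14={q2,q3,q4} U23={q1,q5} U24={q2,q4,q5} U34={q3,q5}
  U123={q1} U124={q2,q4} U134={q3} U234={q5}
components per intersection:
  U1: {q1} {q2,q4} {q3}
  U2: {q1} {q2,q4} {q5}
  U3: {q1} {q3} {q5}
  U4: {q2,q4} {q3} {q5}
  U12: {q1} {q2,q4}
  U13: {q1} {q3}
  U14: {q2,q4} {q3}
  U23: {q1} {q5}
  U24: {q2,q4} {q5}
  U34: {q3} {q5}
  U123: {q1}
  U124: {q2,q4}
  U134: {q3}
  U234: {q5}
C dims 12,12,4; δ0: rk 8, SNF 1^8; δ1: rk 4, SNF 1^4
Ȟ^0: (12−8)−0=4 ⇒ Z^4
Ȟ^1: (12−4)−8=0 ⇒ 0
Ȟ^2: (4−0)−4=0 ⇒ 0


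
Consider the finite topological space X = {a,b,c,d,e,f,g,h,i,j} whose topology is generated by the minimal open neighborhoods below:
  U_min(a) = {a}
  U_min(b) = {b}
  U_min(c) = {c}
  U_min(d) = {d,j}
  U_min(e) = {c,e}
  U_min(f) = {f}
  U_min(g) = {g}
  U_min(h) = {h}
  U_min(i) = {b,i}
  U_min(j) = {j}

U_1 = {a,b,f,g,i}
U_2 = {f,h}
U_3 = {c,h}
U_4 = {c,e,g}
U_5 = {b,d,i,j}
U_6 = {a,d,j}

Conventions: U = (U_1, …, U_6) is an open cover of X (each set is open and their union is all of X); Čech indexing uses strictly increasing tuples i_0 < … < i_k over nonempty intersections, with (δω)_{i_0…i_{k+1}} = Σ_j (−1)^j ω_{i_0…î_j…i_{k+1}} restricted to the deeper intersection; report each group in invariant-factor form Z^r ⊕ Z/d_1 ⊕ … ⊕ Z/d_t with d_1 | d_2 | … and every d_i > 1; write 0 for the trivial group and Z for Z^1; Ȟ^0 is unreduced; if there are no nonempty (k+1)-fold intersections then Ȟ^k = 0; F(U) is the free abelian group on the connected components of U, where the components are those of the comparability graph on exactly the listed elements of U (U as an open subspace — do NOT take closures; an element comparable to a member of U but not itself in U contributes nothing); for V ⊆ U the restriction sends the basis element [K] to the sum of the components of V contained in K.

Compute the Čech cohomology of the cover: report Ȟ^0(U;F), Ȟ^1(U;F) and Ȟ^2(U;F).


Ȟ^0 ≅ Z^7; Ȟ^1 ≅ 0; Ȟ^2 ≅ 0

nerve simplices:
  U12={f} U14={g} U15={b,i} U16={a} U23={h} U34={c} U56={d,j}
components per intersection:
  U1: {a} {b,i} {f} {g}
  U2: {f} {h}
  U3: {c} {h}
  U4: {c,e} {g}
  U5: {b,i} {d,j}
  U6: {a} {d,j}
  U12: {f}
  U14: {g}
  U15: {b,i}
  U16: {a}
  U23: {h}
  U34: {c}
  U56: {d,j}
C dims 14,7; δ0: rk 7, SNF 1^7
degree 0: 14−7−0 = 7 → Ȟ^0 ≅ Z^7
degree 1: 7−0−7 = 0 → Ȟ^1 ≅ 0
degree 2: 0−0−0 = 0 → Ȟ^2 ≅ 0


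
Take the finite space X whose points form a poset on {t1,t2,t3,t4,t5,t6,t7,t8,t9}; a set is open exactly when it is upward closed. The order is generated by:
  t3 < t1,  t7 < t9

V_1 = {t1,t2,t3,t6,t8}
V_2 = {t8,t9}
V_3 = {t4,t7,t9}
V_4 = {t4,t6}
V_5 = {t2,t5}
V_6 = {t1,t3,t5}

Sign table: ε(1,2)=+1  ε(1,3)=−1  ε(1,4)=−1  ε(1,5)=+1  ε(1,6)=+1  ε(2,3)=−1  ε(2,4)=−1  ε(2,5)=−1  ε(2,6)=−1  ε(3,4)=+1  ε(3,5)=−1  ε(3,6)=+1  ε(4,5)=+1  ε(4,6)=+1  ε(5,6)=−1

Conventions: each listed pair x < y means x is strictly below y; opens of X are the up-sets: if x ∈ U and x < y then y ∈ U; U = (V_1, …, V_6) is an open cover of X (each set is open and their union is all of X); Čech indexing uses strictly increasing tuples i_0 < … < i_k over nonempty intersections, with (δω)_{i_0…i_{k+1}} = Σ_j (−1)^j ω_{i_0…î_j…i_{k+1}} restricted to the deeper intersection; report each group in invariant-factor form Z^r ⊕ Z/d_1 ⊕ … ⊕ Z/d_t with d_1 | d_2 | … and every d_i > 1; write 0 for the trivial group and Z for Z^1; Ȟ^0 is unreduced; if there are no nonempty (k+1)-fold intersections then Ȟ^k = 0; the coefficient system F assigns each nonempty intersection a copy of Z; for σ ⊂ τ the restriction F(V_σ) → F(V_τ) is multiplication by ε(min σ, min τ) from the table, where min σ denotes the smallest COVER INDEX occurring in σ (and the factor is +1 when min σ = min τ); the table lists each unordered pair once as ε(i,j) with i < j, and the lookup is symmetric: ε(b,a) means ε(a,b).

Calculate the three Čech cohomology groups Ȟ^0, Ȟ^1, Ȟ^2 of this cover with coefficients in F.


Ȟ^0 ≅ 0; Ȟ^1 ≅ Z ⊕ Z/2; Ȟ^2 ≅ 0

nerve simplices:
  V12={t8} V14={t6} V15={t2} V16={t1,t3} V23={t9} V34={t4} V56={t5}
C dims 6,7; δ0: rk 6, SNF 1^5·2
degree 0: 6−6−0 = 0 → Ȟ^0 ≅ 0
degree 1: 7−0−6 = 1 plus torsion [2] → Ȟ^1 ≅ Z ⊕ Z/2
degree 2: 0−0−0 = 0 → Ȟ^2 ≅ 0


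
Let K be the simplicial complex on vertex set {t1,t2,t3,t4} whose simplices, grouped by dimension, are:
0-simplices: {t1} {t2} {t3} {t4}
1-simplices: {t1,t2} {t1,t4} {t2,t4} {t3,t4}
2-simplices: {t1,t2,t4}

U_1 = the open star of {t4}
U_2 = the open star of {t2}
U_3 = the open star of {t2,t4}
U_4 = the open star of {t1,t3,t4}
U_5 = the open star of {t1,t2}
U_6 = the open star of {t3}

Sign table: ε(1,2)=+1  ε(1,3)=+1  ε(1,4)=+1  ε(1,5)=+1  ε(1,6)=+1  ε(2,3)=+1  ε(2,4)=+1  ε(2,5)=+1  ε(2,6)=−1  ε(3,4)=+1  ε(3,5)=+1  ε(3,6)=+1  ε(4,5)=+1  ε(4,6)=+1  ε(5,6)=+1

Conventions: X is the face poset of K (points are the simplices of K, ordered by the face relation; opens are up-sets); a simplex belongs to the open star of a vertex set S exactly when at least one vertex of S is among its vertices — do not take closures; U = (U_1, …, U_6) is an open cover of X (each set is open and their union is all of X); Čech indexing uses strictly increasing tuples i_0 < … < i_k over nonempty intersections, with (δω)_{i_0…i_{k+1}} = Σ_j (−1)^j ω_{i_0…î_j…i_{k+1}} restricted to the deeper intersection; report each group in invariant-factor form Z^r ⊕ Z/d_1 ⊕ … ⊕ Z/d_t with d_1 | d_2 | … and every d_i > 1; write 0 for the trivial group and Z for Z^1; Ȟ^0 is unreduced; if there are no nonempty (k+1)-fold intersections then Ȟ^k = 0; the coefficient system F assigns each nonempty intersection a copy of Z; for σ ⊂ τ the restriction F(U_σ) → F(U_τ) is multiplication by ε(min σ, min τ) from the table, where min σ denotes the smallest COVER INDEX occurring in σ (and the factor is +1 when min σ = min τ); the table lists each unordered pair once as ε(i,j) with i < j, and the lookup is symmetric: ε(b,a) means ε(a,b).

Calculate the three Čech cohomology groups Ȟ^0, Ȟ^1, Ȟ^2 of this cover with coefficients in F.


cover nerve:
  U1={{t4},{t1,t4},{t2,t4},{t3,t4},{t1,t2,t4}} U2={{t2},{t1,t2},{t2,t4},{t1,t2,t4}} U3={{t2},{t4},{t1,t2},{t1,t4},{t2,t4},{t3,t4},{t1,t2,t4}} U4={{t1},{t3},{t4},{t1,t2},{t1,t4},{t2,t4},{t3,t4},{t1,t2,t4}} U5={{t1},{t2},{t1,t2},{t1,t4},{t2,t4},{t1,t2,t4}} U6={{t3},{t3,t4}}
  U12={{t2,t4},{t1,t2,t4}} U13={{t4},{t1,t4},{t2,t4},{t3,t4},{t1,t2,t4}} U14={{t4},{t1,t4},{t2,t4},{t3,t4},{t1,t2,t4}} U15={{t1,t4},{t2,t4},{t1,t2,t4}} U16={{t3,t4}} U23={{t2},{t1,t2},{t2,t4},{t1,t2,t4}} U24={{t1,t2},{t2,t4},{t1,t2,t4}} U25={{t2},{t1,t2},{t2,t4},{t1,t2,t4}} U34={{t4},{t1,t2},{t1,t4},{t2,t4},{t3,t4},{t1,t2,t4}} U35={{t2},{t1,t2},{t1,t4},{t2,t4},{t1,t2,t4}} U36={{t3,t4}} U45={{t1},{t1,t2},{t1,t4},{t2,t4},{t1,t2,t4}} U46={{t3},{t3,t4}}
  U123={{t2,t4},{t1,t2,t4}} U124={{t2,t4},{t1,t2,t4}} U125={{t2,t4},{t1,t2,t4}} U134={{t4},{t1,t4},{t2,t4},{t3,t4},{t1,t2,t4}} U135={{t1,t4},{t2,t4},{t1,t2,t4}} U136={{t3,t4}} U145={{t1,t4},{t2,t4},{t1,t2,t4}} U146={{t3,t4}} U234={{t1,t2},{t2,t4},{t1,t2,t4}} U235={{t2},{t1,t2},{t2,t4},{t1,t2,t4}} U245={{t1,t2},{t2,t4},{t1,t2,t4}} U345={{t1,t2},{t1,t4},{t2,t4},{t1,t2,t4}} U346={{t3,t4}}
  U1234={{t2,t4},{t1,t2,t4}} U1235={{t2,t4},{t1,t2,t4}} U1245={{t2,t4},{t1,t2,t4}} U1345={{t1,t4},{t2,t4},{t1,t2,t4}} U1346={{t3,t4}} U2345={{t1,t2},{t2,t4},{t1,t2,t4}}
  U12345={{t2,t4},{t1,t2,t4}}
C dims 6,13,13,6; δ0: rk 5, SNF 1^5; δ1: rk 8, SNF 1^8; δ2: rk 5, SNF 1^5
Ȟ^0: (6−5)−0=1 ⇒ Z
Ȟ^1: (13−8)−5=0 ⇒ 0
Ȟ^2: (13−5)−8=0 ⇒ 0

Ȟ^0 ≅ Z,  Ȟ^1 ≅ 0,  Ȟ^2 ≅ 0


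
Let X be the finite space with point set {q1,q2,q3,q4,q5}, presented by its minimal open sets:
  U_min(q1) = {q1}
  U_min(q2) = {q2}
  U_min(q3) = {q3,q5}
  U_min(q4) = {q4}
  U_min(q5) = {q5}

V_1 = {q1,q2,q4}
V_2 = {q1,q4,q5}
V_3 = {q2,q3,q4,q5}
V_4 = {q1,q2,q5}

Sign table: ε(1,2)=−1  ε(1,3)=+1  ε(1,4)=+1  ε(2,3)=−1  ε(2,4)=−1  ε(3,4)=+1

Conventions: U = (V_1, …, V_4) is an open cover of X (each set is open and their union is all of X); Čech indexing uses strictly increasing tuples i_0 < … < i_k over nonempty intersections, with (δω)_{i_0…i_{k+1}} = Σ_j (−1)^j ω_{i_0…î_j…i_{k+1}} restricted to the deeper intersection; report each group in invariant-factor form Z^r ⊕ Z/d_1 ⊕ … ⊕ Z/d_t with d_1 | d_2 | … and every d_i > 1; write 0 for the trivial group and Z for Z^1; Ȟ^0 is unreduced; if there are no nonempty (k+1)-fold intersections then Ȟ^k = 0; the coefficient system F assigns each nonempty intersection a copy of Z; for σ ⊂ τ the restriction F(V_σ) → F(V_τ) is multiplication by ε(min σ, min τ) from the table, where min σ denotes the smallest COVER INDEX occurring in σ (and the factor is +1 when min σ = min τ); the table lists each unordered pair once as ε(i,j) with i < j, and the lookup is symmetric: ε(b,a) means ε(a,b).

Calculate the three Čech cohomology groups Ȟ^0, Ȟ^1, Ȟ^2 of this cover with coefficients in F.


Ȟ^0 = Z, Ȟ^1 = 0 and Ȟ^2 = Z

nerve of the cover:
  V12={q1,q4} V13={q2,q4} V14={q1,q2} V23={q4,q5} V24={q1,q5} V34={q2,q5}
  V123={q4} V124={q1} V134={q2} V234={q5}
C dims 4,6,4; δ0: rk 3, SNF 1^3; δ1: rk 3, SNF 1^3
Ȟ^0 = (4 − 3) − 0 = 1, so Ȟ^0 ≅ Z
Ȟ^1 = (6 − 3) − 3 = 0, so Ȟ^1 ≅ 0
Ȟ^2 = (4 − 0) − 3 = 1, so Ȟ^2 ≅ Z
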